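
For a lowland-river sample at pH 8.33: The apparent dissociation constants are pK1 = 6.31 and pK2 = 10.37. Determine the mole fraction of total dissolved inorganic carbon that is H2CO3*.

α₀ = 0.00937

α₀ = 1 / (1 + K1/[H⁺] + K1K2/[H⁺]²) = 1 / (1 + 10^+2.02 + 10^-0.02)
   = 1 / (1 + 104.71 + 0.95499) = 1/106.67 = 0.009375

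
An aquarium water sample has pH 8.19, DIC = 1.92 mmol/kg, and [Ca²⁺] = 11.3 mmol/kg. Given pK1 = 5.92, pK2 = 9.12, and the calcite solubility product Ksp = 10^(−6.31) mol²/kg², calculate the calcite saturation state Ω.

Ω = 4.64

α₂ = 1 / (1 + [H⁺]/K2 + [H⁺]²/(K1K2)) = 1 / (1 + 10^+0.93 + 10^-1.34)
   = 1 / (1 + 8.5114 + 0.045709) = 1/9.5571 = 0.1046
[CO3²⁻] = α₂ × DIC = 0.1046 × 1.92 = 0.2009 mmol/kg
Ksp = 10^(−6.31) = 4.898×10^-7
Ω = [Ca²⁺][CO3²⁻]/Ksp = (11.3×10^-3)(2.009×10^-4) / 4.898×10^-7 = 4.64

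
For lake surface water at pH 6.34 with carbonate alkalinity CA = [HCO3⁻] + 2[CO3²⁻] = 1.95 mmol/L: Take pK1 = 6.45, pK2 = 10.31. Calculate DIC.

DIC = 4.46 mmol/L

CA = [HCO3⁻] + 2[CO3²⁻] = (α₁ + 2α₂)·DIC
At pH 6.34: [H⁺]/K1 = 10^0.11 = 1.2882, K2/[H⁺] = 10^-3.97 = 0.00010715
α₁ = 1/(1 + 1.2882 + 0.00010715) = 1/2.2884 = 0.4370; α₂ = α₁·K2/[H⁺] = 4.682×10^-5
α₁ + 2α₂ = 0.4371
DIC = CA / (α₁ + 2α₂) = 1.95 / 0.4371 = 4.46 mmol/L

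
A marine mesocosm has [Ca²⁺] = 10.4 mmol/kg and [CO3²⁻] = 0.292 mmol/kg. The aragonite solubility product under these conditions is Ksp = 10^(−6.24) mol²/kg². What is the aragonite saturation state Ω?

Ω = 5.28

Ksp = 10^(−6.24) = 5.754×10^-7
Ω = [Ca²⁺][CO3²⁻]/Ksp = (10.4×10^-3)(0.292×10^-3) / 5.754×10^-7 = 5.28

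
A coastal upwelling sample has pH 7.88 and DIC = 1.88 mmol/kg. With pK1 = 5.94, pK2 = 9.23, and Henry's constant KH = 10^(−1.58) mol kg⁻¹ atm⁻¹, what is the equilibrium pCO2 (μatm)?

α₀ = 1 / (1 + K1/[H⁺] + K1K2/[H⁺]²) = 1 / (1 + 10^+1.94 + 10^+0.59)
   = 1 / (1 + 87.096 + 3.8905) = 1/91.987 = 0.01087
[CO2*] = α₀ × DIC = 0.01087 × 1.88 = 0.02044 mmol/kg
pCO2 = [CO2*]/KH = 2.044×10^-5 / 2.630×10^-2 = 777 μatm

pCO2 = 777 μatm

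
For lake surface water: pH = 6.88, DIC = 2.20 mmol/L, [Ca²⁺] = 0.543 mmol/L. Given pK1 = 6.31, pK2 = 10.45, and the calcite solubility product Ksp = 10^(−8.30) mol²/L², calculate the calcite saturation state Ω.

α₂ = 1 / (1 + [H⁺]/K2 + [H⁺]²/(K1K2)) = 1 / (1 + 10^+3.57 + 10^+3.00)
   = 1 / (1 + 3715.4 + 1000.0) = 1/4716.4 = 0.0002120
[CO3²⁻] = α₂ × DIC = 0.0002120 × 2.20 = 0.0004665 mmol/L = 0.4665 μmol/L
Ksp = 10^(−8.30) = 5.012×10^-9
Ω = [Ca²⁺][CO3²⁻]/Ksp = (0.543×10^-3)(4.665×10^-7) / 5.012×10^-9 = 0.0505

Ω = 0.0505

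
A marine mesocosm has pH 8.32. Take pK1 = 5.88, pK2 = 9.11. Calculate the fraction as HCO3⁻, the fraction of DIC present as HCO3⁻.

α₁ = 0.858

α₁ = 1 / (1 + [H⁺]/K1 + K2/[H⁺]) = 1 / (1 + 10^-2.44 + 10^-0.79)
   = 1 / (1 + 0.0036308 + 0.16218) = 1/1.1658 = 0.8578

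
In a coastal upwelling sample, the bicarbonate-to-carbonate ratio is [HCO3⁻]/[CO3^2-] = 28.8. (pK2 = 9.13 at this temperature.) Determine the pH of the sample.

From K2 = [H⁺][CO3^2-]/[HCO3⁻]:  pH = pK2 − log₁₀([HCO3⁻]/[CO3^2-])
log₁₀(28.8) = +1.459
pH = 9.13 − (+1.459) = 7.67

pH = 7.67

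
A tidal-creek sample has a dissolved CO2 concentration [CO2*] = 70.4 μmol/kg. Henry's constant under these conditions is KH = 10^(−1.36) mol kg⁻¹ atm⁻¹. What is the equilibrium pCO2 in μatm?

pCO2 = 1610 μatm

KH = 10^(−1.36) = 4.365×10^-2 mol kg⁻¹ atm⁻¹
pCO2 = [CO2*]/KH = 70.4×10^-6 / 4.365×10^-2 = 1.61×10^-3 atm = 1610 μatm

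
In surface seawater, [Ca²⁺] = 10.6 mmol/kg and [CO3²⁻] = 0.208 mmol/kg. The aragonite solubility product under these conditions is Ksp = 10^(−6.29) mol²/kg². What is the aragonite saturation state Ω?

Ksp = 10^(−6.29) = 5.129×10^-7
Ω = [Ca²⁺][CO3²⁻]/Ksp = (10.6×10^-3)(0.208×10^-3) / 5.129×10^-7 = 4.30

Ω = 4.30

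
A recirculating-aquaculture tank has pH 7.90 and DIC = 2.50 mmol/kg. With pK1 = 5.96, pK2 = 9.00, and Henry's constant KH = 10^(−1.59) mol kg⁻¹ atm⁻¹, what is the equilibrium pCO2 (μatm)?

α₀ = 1 / (1 + K1/[H⁺] + K1K2/[H⁺]²) = 1 / (1 + 10^+1.94 + 10^+0.84)
   = 1 / (1 + 87.096 + 6.9183) = 1/95.015 = 0.01052
[CO2*] = α₀ × DIC = 0.01052 × 2.50 = 0.02631 mmol/kg
pCO2 = [CO2*]/KH = 2.631×10^-5 / 2.570×10^-2 = 1020 μatm

pCO2 = 1020 μatm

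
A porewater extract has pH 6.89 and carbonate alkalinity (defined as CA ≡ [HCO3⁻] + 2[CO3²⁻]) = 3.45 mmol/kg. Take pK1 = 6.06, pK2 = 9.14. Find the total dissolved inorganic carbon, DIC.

DIC = 3.94 mmol/kg

CA = [HCO3⁻] + 2[CO3²⁻] = (α₁ + 2α₂)·DIC
At pH 6.89: [H⁺]/K1 = 10^-0.83 = 0.14791, K2/[H⁺] = 10^-2.25 = 0.0056234
α₁ = 1/(1 + 0.14791 + 0.0056234) = 1/1.1535 = 0.8669; α₂ = α₁·K2/[H⁺] = 0.004875
α₁ + 2α₂ = 0.8767
DIC = CA / (α₁ + 2α₂) = 3.45 / 0.8767 = 3.94 mmol/kg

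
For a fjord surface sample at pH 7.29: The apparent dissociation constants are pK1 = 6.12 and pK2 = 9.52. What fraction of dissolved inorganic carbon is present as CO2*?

α₀ = 1 / (1 + K1/[H⁺] + K1K2/[H⁺]²) = 1 / (1 + 10^+1.17 + 10^-1.06)
   = 1 / (1 + 14.791 + 0.087096) = 1/15.878 = 0.06298

α₀ = 0.0630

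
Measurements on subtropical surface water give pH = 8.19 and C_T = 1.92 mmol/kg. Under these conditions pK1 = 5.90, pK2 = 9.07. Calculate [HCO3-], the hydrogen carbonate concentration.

[HCO3⁻] = 1.69 mmol/kg

α₁ = 1 / (1 + [H⁺]/K1 + K2/[H⁺]) = 1 / (1 + 10^-2.29 + 10^-0.88)
   = 1 / (1 + 0.0051286 + 0.13183) = 1/1.1370 = 0.8795
[HCO3⁻] = α₁ × DIC = 0.8795 × 1.92 = 1.69 mmol/kg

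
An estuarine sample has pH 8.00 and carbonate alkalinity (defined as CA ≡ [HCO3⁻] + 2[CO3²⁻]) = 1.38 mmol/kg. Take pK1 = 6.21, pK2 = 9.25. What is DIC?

CA = [HCO3⁻] + 2[CO3²⁻] = (α₁ + 2α₂)·DIC
At pH 8.00: [H⁺]/K1 = 10^-1.79 = 0.016218, K2/[H⁺] = 10^-1.25 = 0.056234
α₁ = 1/(1 + 0.016218 + 0.056234) = 1/1.0725 = 0.9324; α₂ = α₁·K2/[H⁺] = 0.05244
α₁ + 2α₂ = 1.0373
DIC = CA / (α₁ + 2α₂) = 1.38 / 1.0373 = 1.33 mmol/kg

DIC = 1.33 mmol/kg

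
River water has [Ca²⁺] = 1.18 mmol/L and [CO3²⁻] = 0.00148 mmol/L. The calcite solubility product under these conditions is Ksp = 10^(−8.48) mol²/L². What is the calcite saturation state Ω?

Ω = 0.527

Ksp = 10^(−8.48) = 3.311×10^-9
Ω = [Ca²⁺][CO3²⁻]/Ksp = (1.18×10^-3)(0.00148×10^-3) / 3.311×10^-9 = 0.527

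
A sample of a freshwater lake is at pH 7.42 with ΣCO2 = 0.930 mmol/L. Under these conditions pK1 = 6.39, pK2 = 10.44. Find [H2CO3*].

α₀ = 1 / (1 + K1/[H⁺] + K1K2/[H⁺]²) = 1 / (1 + 10^+1.03 + 10^-1.99)
   = 1 / (1 + 10.715 + 0.010233) = 1/11.725 = 0.08528
[CO2*] = α₀ × DIC = 0.08528 × 0.930 = 0.0793 mmol/L

[CO2*] = 0.0793 mmol/L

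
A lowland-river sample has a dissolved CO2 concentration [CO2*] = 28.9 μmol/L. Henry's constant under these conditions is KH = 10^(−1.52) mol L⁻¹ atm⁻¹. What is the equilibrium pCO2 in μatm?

pCO2 = 957 μatm

KH = 10^(−1.52) = 3.020×10^-2 mol L⁻¹ atm⁻¹
pCO2 = [CO2*]/KH = 28.9×10^-6 / 3.020×10^-2 = 9.57×10^-4 atm = 957 μatm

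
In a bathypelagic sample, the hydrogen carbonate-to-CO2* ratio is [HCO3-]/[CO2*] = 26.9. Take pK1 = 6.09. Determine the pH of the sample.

pH = 7.52

From K1 = [H⁺][HCO3-]/[CO2*]:  pH = pK1 + log₁₀([HCO3-]/[CO2*])
log₁₀(26.9) = +1.430
pH = 6.09 + (+1.430) = 7.52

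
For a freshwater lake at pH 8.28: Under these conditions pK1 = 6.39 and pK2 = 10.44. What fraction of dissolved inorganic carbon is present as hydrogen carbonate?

α₁ = 1 / (1 + [H⁺]/K1 + K2/[H⁺]) = 1 / (1 + 10^-1.89 + 10^-2.16)
   = 1 / (1 + 0.012882 + 0.0069183) = 1/1.0198 = 0.9806

α₁ = 0.981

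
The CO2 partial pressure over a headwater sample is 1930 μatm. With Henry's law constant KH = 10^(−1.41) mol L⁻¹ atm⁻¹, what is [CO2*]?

[CO2*] = 75.1 μmol/L

KH = 10^(−1.41) = 3.890×10^-2 mol L⁻¹ atm⁻¹
[CO2*] = KH · pCO2 = 3.890×10^-2 × 1930×10^-6 atm = 7.51×10^-5 mol/L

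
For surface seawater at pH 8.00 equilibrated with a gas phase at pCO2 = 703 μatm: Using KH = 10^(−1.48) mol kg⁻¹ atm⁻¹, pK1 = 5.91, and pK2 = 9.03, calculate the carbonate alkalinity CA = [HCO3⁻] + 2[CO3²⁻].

[CO2*] = KH · pCO2 = 10^(−1.48) × 703×10^-6 = 2.328×10^-5 mol/kg
α₀ = 1/(1 + K1/[H⁺] + K1K2/[H⁺]²) = 1/(1 + 10^+2.09 + 10^+1.06) = 0.007380
DIC = [CO2*]/α₀ = 2.328×10^-5 / 0.007380 = 3.154 mmol/kg
CA = (α₁ + 2α₂)·DIC = (0.9079 + 2×0.08473) × 3.154 = 3.40 mmol/kg

CA = 3.40 mmol/kg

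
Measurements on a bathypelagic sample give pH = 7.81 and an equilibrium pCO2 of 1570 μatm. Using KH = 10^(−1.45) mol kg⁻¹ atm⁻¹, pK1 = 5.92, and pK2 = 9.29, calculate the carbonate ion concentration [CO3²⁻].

[CO3²⁻] = 0.143 mmol/kg

[CO2*] = KH · pCO2 = 10^(−1.45) × 1570×10^-6 = 5.571×10^-5 mol/kg
α₀ = 1/(1 + K1/[H⁺] + K1K2/[H⁺]²) = 1/(1 + 10^+1.89 + 10^+0.41) = 0.01232
DIC = [CO2*]/α₀ = 5.571×10^-5 / 0.01232 = 4.523 mmol/kg
[CO3²⁻] = α₂·DIC; α₂ = 0.03166, so [CO3²⁻] = 0.03166 × 4.523 = 0.143 mmol/kg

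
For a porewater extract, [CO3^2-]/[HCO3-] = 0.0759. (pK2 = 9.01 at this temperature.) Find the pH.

From K2 = [H⁺][CO3^2-]/[HCO3-]:  pH = pK2 + log₁₀([CO3^2-]/[HCO3-])
log₁₀(0.0759) = -1.120
pH = 9.01 + (-1.120) = 7.89

pH = 7.89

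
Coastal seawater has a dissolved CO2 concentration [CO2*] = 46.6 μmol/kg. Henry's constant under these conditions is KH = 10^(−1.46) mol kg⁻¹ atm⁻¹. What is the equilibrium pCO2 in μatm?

pCO2 = 1340 μatm

KH = 10^(−1.46) = 3.467×10^-2 mol kg⁻¹ atm⁻¹
pCO2 = [CO2*]/KH = 46.6×10^-6 / 3.467×10^-2 = 1.34×10^-3 atm = 1340 μatm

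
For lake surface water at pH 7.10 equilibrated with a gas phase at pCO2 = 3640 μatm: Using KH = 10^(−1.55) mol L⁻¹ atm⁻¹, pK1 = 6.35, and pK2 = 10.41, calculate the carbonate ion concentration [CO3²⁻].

[CO2*] = KH · pCO2 = 10^(−1.55) × 3640×10^-6 = 1.026×10^-4 mol/L
α₀ = 1/(1 + K1/[H⁺] + K1K2/[H⁺]²) = 1/(1 + 10^+0.75 + 10^-2.56) = 0.1509
DIC = [CO2*]/α₀ = 1.026×10^-4 / 0.1509 = 0.6798 mmol/L
[CO3²⁻] = α₂·DIC; α₂ = 0.0004157, so [CO3²⁻] = 0.0004157 × 0.6798 = 0.000283 mmol/L = 0.283 μmol/L

[CO3²⁻] = 0.283 μmol/L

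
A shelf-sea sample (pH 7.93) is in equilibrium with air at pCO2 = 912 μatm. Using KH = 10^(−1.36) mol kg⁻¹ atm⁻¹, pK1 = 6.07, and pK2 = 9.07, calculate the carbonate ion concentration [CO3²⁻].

[CO3²⁻] = 0.209 mmol/kg

[CO2*] = KH · pCO2 = 10^(−1.36) × 912×10^-6 = 3.981×10^-5 mol/kg
α₀ = 1/(1 + K1/[H⁺] + K1K2/[H⁺]²) = 1/(1 + 10^+1.86 + 10^+0.72) = 0.01271
DIC = [CO2*]/α₀ = 3.981×10^-5 / 0.01271 = 3.133 mmol/kg
[CO3²⁻] = α₂·DIC; α₂ = 0.06669, so [CO3²⁻] = 0.06669 × 3.133 = 0.209 mmol/kg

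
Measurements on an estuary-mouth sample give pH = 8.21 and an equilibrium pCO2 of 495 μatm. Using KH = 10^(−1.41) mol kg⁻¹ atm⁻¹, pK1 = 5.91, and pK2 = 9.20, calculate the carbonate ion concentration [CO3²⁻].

[CO3²⁻] = 0.393 mmol/kg

[CO2*] = KH · pCO2 = 10^(−1.41) × 495×10^-6 = 1.926×10^-5 mol/kg
α₀ = 1/(1 + K1/[H⁺] + K1K2/[H⁺]²) = 1/(1 + 10^+2.30 + 10^+1.31) = 0.004526
DIC = [CO2*]/α₀ = 1.926×10^-5 / 0.004526 = 4.255 mmol/kg
[CO3²⁻] = α₂·DIC; α₂ = 0.09241, so [CO3²⁻] = 0.09241 × 4.255 = 0.393 mmol/kg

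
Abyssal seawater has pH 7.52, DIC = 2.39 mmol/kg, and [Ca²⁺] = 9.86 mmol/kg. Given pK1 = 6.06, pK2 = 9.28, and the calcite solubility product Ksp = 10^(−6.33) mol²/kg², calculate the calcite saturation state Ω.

α₂ = 1 / (1 + [H⁺]/K2 + [H⁺]²/(K1K2)) = 1 / (1 + 10^+1.76 + 10^+0.30)
   = 1 / (1 + 57.544 + 1.9953) = 1/60.539 = 0.01652
[CO3²⁻] = α₂ × DIC = 0.01652 × 2.39 = 0.03948 mmol/kg
Ksp = 10^(−6.33) = 4.677×10^-7
Ω = [Ca²⁺][CO3²⁻]/Ksp = (9.86×10^-3)(3.948×10^-5) / 4.677×10^-7 = 0.832

Ω = 0.832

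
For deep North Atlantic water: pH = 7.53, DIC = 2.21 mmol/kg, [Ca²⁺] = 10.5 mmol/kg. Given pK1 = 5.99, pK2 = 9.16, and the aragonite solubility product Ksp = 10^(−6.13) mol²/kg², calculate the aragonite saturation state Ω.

Ω = 0.697

α₂ = 1 / (1 + [H⁺]/K2 + [H⁺]²/(K1K2)) = 1 / (1 + 10^+1.63 + 10^+0.09)
   = 1 / (1 + 42.658 + 1.2303) = 1/44.888 = 0.02228
[CO3²⁻] = α₂ × DIC = 0.02228 × 2.21 = 0.04923 mmol/kg
Ksp = 10^(−6.13) = 7.413×10^-7
Ω = [Ca²⁺][CO3²⁻]/Ksp = (10.5×10^-3)(4.923×10^-5) / 7.413×10^-7 = 0.697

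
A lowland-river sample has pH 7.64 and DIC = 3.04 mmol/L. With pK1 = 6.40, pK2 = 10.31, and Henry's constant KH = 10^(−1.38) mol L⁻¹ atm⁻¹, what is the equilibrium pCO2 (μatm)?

pCO2 = 3960 μatm

α₀ = 1 / (1 + K1/[H⁺] + K1K2/[H⁺]²) = 1 / (1 + 10^+1.24 + 10^-1.43)
   = 1 / (1 + 17.378 + 0.037154) = 1/18.415 = 0.05430
[CO2*] = α₀ × DIC = 0.05430 × 3.04 = 0.1651 mmol/L
pCO2 = [CO2*]/KH = 1.651×10^-4 / 4.169×10^-2 = 3960 μatm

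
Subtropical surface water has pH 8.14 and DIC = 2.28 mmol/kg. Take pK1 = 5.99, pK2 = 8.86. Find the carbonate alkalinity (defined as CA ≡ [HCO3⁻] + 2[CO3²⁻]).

CA = [HCO3⁻] + 2[CO3²⁻] = (α₁ + 2α₂)·DIC
At pH 8.14: [H⁺]/K1 = 10^-2.15 = 0.0070795, K2/[H⁺] = 10^-0.72 = 0.19055
α₁ = 1/(1 + 0.0070795 + 0.19055) = 1/1.1976 = 0.8350; α₂ = α₁·K2/[H⁺] = 0.1591
α₁ + 2α₂ = 1.1532
CA = 1.1532 × 2.28 = 2.63 mmol/kg

CA = 2.63 mmol/kg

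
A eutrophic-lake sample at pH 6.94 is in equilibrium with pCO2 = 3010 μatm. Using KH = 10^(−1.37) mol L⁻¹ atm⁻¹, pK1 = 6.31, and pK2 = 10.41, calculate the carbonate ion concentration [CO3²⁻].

[CO2*] = KH · pCO2 = 10^(−1.37) × 3010×10^-6 = 1.284×10^-4 mol/L
α₀ = 1/(1 + K1/[H⁺] + K1K2/[H⁺]²) = 1/(1 + 10^+0.63 + 10^-2.84) = 0.1899
DIC = [CO2*]/α₀ = 1.284×10^-4 / 0.1899 = 0.6763 mmol/L
[CO3²⁻] = α₂·DIC; α₂ = 0.0002744, so [CO3²⁻] = 0.0002744 × 0.6763 = 0.000186 mmol/L = 0.186 μmol/L

[CO3²⁻] = 0.186 μmol/L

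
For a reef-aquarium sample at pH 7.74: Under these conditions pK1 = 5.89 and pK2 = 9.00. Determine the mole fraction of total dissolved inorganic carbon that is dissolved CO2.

α₀ = 0.0132

α₀ = 1 / (1 + K1/[H⁺] + K1K2/[H⁺]²) = 1 / (1 + 10^+1.85 + 10^+0.59)
   = 1 / (1 + 70.795 + 3.8905) = 1/75.685 = 0.01321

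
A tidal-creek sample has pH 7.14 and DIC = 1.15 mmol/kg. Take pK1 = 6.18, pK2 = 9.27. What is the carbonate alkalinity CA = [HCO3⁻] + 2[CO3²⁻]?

CA = [HCO3⁻] + 2[CO3²⁻] = (α₁ + 2α₂)·DIC
At pH 7.14: [H⁺]/K1 = 10^-0.96 = 0.10965, K2/[H⁺] = 10^-2.13 = 0.0074131
α₁ = 1/(1 + 0.10965 + 0.0074131) = 1/1.1171 = 0.8952; α₂ = α₁·K2/[H⁺] = 0.006636
α₁ + 2α₂ = 0.9085
CA = 0.9085 × 1.15 = 1.04 mmol/kg

CA = 1.04 mmol/kg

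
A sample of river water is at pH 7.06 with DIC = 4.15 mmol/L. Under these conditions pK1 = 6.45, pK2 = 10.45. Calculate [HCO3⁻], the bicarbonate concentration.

α₁ = 1 / (1 + [H⁺]/K1 + K2/[H⁺]) = 1 / (1 + 10^-0.61 + 10^-3.39)
   = 1 / (1 + 0.24547 + 0.00040738) = 1/1.2459 = 0.8026
[HCO3⁻] = α₁ × DIC = 0.8026 × 4.15 = 3.33 mmol/L

[HCO3⁻] = 3.33 mmol/L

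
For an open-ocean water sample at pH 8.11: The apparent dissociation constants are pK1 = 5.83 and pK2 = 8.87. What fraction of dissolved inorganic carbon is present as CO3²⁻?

α₂ = 0.147

α₂ = 1 / (1 + [H⁺]/K2 + [H⁺]²/(K1K2)) = 1 / (1 + 10^+0.76 + 10^-1.52)
   = 1 / (1 + 5.7544 + 0.030200) = 1/6.7846 = 0.1474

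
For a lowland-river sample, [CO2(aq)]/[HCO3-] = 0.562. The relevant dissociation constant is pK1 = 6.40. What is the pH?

From K1 = [H⁺][HCO3-]/[CO2(aq)]:  pH = pK1 − log₁₀([CO2(aq)]/[HCO3-])
log₁₀(0.562) = -0.250
pH = 6.40 − (-0.250) = 6.65

pH = 6.65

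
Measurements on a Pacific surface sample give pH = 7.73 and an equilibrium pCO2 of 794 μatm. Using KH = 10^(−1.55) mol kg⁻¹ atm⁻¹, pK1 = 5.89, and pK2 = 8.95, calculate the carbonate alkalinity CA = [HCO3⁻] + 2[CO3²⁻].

[CO2*] = KH · pCO2 = 10^(−1.55) × 794×10^-6 = 2.238×10^-5 mol/kg
α₀ = 1/(1 + K1/[H⁺] + K1K2/[H⁺]²) = 1/(1 + 10^+1.84 + 10^+0.62) = 0.01345
DIC = [CO2*]/α₀ = 2.238×10^-5 / 0.01345 = 1.664 mmol/kg
CA = (α₁ + 2α₂)·DIC = (0.9305 + 2×0.05607) × 1.664 = 1.73 mmol/kg

CA = 1.73 mmol/kg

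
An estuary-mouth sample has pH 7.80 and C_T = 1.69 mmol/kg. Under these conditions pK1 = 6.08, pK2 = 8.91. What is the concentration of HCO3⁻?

[HCO3⁻] = 1.54 mmol/kg

α₁ = 1 / (1 + [H⁺]/K1 + K2/[H⁺]) = 1 / (1 + 10^-1.72 + 10^-1.11)
   = 1 / (1 + 0.019055 + 0.077625) = 1/1.0967 = 0.9118
[HCO3⁻] = α₁ × DIC = 0.9118 × 1.69 = 1.54 mmol/kg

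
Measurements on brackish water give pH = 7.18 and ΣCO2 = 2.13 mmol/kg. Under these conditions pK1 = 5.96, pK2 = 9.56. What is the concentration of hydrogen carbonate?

[HCO3⁻] = 2.00 mmol/kg

α₁ = 1 / (1 + [H⁺]/K1 + K2/[H⁺]) = 1 / (1 + 10^-1.22 + 10^-2.38)
   = 1 / (1 + 0.060256 + 0.0041687) = 1/1.0644 = 0.9395
[HCO3⁻] = α₁ × DIC = 0.9395 × 2.13 = 2.00 mmol/kg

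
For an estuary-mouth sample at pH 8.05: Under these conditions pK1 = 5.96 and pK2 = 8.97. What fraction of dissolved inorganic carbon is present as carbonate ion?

α₂ = 1 / (1 + [H⁺]/K2 + [H⁺]²/(K1K2)) = 1 / (1 + 10^+0.92 + 10^-1.17)
   = 1 / (1 + 8.3176 + 0.067608) = 1/9.3852 = 0.1066

α₂ = 0.107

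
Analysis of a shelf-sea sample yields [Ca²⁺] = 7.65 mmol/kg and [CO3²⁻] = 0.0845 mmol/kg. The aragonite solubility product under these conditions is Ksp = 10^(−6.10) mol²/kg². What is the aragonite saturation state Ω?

Ω = 0.814

Ksp = 10^(−6.10) = 7.943×10^-7
Ω = [Ca²⁺][CO3²⁻]/Ksp = (7.65×10^-3)(0.0845×10^-3) / 7.943×10^-7 = 0.814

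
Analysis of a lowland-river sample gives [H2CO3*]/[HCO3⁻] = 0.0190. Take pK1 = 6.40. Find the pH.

pH = 8.12

From K1 = [H⁺][HCO3⁻]/[H2CO3*]:  pH = pK1 − log₁₀([H2CO3*]/[HCO3⁻])
log₁₀(0.0190) = -1.721
pH = 6.40 − (-1.721) = 8.12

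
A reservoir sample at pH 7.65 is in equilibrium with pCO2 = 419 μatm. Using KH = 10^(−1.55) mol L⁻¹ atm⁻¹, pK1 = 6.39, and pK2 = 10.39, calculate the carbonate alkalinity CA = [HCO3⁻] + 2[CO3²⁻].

[CO2*] = KH · pCO2 = 10^(−1.55) × 419×10^-6 = 1.181×10^-5 mol/L
α₀ = 1/(1 + K1/[H⁺] + K1K2/[H⁺]²) = 1/(1 + 10^+1.26 + 10^-1.48) = 0.05200
DIC = [CO2*]/α₀ = 1.181×10^-5 / 0.05200 = 0.2271 mmol/L
CA = (α₁ + 2α₂)·DIC = (0.9463 + 2×0.001722) × 0.2271 = 0.216 mmol/L

CA = 0.216 mmol/L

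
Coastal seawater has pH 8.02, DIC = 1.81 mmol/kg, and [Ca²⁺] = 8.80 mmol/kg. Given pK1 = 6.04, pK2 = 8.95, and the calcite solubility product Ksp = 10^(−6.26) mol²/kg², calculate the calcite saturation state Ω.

Ω = 3.02

α₂ = 1 / (1 + [H⁺]/K2 + [H⁺]²/(K1K2)) = 1 / (1 + 10^+0.93 + 10^-1.05)
   = 1 / (1 + 8.5114 + 0.089125) = 1/9.6005 = 0.1042
[CO3²⁻] = α₂ × DIC = 0.1042 × 1.81 = 0.1885 mmol/kg
Ksp = 10^(−6.26) = 5.495×10^-7
Ω = [Ca²⁺][CO3²⁻]/Ksp = (8.80×10^-3)(1.885×10^-4) / 5.495×10^-7 = 3.02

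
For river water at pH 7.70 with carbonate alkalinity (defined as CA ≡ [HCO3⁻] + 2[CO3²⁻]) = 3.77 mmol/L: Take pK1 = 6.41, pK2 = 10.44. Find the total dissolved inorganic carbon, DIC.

DIC = 3.96 mmol/L

CA = [HCO3⁻] + 2[CO3²⁻] = (α₁ + 2α₂)·DIC
At pH 7.70: [H⁺]/K1 = 10^-1.29 = 0.051286, K2/[H⁺] = 10^-2.74 = 0.0018197
α₁ = 1/(1 + 0.051286 + 0.0018197) = 1/1.0531 = 0.9496; α₂ = α₁·K2/[H⁺] = 0.001728
α₁ + 2α₂ = 0.9530
DIC = CA / (α₁ + 2α₂) = 3.77 / 0.9530 = 3.96 mmol/L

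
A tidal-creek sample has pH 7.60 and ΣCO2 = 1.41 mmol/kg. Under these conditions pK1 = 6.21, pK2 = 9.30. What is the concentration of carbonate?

[CO3²⁻] = 0.0265 mmol/kg

α₂ = 1 / (1 + [H⁺]/K2 + [H⁺]²/(K1K2)) = 1 / (1 + 10^+1.70 + 10^+0.31)
   = 1 / (1 + 50.119 + 2.0417) = 1/53.160 = 0.01881
[CO3²⁻] = α₂ × DIC = 0.01881 × 1.41 = 0.0265 mmol/kg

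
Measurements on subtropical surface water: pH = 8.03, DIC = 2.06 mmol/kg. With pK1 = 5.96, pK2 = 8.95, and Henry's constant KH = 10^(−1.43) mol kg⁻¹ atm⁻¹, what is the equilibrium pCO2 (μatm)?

α₀ = 1 / (1 + K1/[H⁺] + K1K2/[H⁺]²) = 1 / (1 + 10^+2.07 + 10^+1.15)
   = 1 / (1 + 117.49 + 14.125) = 1/132.62 = 0.007541
[CO2*] = α₀ × DIC = 0.007541 × 2.06 = 0.01553 mmol/kg = 15.53 μmol/kg
pCO2 = [CO2*]/KH = 1.553×10^-5 / 3.715×10^-2 = 418 μatm

pCO2 = 418 μatm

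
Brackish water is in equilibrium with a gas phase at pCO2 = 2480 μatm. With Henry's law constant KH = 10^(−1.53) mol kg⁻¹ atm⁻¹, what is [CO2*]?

KH = 10^(−1.53) = 2.951×10^-2 mol kg⁻¹ atm⁻¹
[CO2*] = KH · pCO2 = 2.951×10^-2 × 2480×10^-6 atm = 7.32×10^-5 mol/kg

[CO2*] = 73.2 μmol/kg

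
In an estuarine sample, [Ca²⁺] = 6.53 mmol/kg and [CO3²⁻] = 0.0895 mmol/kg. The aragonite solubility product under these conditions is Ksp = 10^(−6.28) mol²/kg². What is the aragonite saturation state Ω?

Ω = 1.11

Ksp = 10^(−6.28) = 5.248×10^-7
Ω = [Ca²⁺][CO3²⁻]/Ksp = (6.53×10^-3)(0.0895×10^-3) / 5.248×10^-7 = 1.11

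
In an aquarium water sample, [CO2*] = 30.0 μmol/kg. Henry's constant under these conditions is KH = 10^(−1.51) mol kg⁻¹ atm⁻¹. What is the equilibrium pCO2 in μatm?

pCO2 = 971 μatm

KH = 10^(−1.51) = 3.090×10^-2 mol kg⁻¹ atm⁻¹
pCO2 = [CO2*]/KH = 30.0×10^-6 / 3.090×10^-2 = 9.71×10^-4 atm = 971 μatm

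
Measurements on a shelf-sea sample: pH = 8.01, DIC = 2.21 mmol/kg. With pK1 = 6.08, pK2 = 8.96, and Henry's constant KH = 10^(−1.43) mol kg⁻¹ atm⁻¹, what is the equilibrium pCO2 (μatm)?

α₀ = 1 / (1 + K1/[H⁺] + K1K2/[H⁺]²) = 1 / (1 + 10^+1.93 + 10^+0.98)
   = 1 / (1 + 85.114 + 9.5499) = 1/95.664 = 0.01045
[CO2*] = α₀ × DIC = 0.01045 × 2.21 = 0.02310 mmol/kg
pCO2 = [CO2*]/KH = 2.310×10^-5 / 3.715×10^-2 = 622 μatm

pCO2 = 622 μatm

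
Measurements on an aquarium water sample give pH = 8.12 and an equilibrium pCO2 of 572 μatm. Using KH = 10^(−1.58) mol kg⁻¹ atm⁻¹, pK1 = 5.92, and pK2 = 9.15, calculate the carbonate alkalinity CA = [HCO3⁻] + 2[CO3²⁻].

[CO2*] = KH · pCO2 = 10^(−1.58) × 572×10^-6 = 1.505×10^-5 mol/kg
α₀ = 1/(1 + K1/[H⁺] + K1K2/[H⁺]²) = 1/(1 + 10^+2.20 + 10^+1.17) = 0.005738
DIC = [CO2*]/α₀ = 1.505×10^-5 / 0.005738 = 2.622 mmol/kg
CA = (α₁ + 2α₂)·DIC = (0.9094 + 2×0.08487) × 2.622 = 2.83 mmol/kg

CA = 2.83 mmol/kg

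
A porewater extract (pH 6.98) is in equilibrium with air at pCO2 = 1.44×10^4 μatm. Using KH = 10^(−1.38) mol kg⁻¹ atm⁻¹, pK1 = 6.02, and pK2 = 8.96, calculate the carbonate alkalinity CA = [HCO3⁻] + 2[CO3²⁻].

[CO2*] = KH · pCO2 = 10^(−1.38) × 1.44×10^4×10^-6 = 6.003×10^-4 mol/kg
α₀ = 1/(1 + K1/[H⁺] + K1K2/[H⁺]²) = 1/(1 + 10^+0.96 + 10^-1.02) = 0.09789
DIC = [CO2*]/α₀ = 6.003×10^-4 / 0.09789 = 6.132 mmol/kg
CA = (α₁ + 2α₂)·DIC = (0.8928 + 2×0.009348) × 6.132 = 5.59 mmol/kg

CA = 5.59 mmol/kg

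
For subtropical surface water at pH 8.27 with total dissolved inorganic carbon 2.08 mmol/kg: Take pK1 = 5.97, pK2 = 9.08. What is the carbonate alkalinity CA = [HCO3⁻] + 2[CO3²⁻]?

CA = 2.35 mmol/kg

CA = [HCO3⁻] + 2[CO3²⁻] = (α₁ + 2α₂)·DIC
At pH 8.27: [H⁺]/K1 = 10^-2.30 = 0.0050119, K2/[H⁺] = 10^-0.81 = 0.15488
α₁ = 1/(1 + 0.0050119 + 0.15488) = 1/1.1599 = 0.8621; α₂ = α₁·K2/[H⁺] = 0.1335
α₁ + 2α₂ = 1.1292
CA = 1.1292 × 2.08 = 2.35 mmol/kg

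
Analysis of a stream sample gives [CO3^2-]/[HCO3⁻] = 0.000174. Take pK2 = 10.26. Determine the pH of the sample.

From K2 = [H⁺][CO3^2-]/[HCO3⁻]:  pH = pK2 + log₁₀([CO3^2-]/[HCO3⁻])
log₁₀(0.000174) = -3.759
pH = 10.26 + (-3.759) = 6.50

pH = 6.50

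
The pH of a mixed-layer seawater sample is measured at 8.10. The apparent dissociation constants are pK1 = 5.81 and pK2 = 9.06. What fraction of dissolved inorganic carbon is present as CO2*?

α₀ = 1 / (1 + K1/[H⁺] + K1K2/[H⁺]²) = 1 / (1 + 10^+2.29 + 10^+1.33)
   = 1 / (1 + 194.98 + 21.380) = 1/217.36 = 0.004601

α₀ = 0.00460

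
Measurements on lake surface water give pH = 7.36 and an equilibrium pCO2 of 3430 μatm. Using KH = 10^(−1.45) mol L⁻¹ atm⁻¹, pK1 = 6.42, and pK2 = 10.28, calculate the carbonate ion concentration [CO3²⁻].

[CO3²⁻] = 1.27 μmol/L

[CO2*] = KH · pCO2 = 10^(−1.45) × 3430×10^-6 = 1.217×10^-4 mol/L
α₀ = 1/(1 + K1/[H⁺] + K1K2/[H⁺]²) = 1/(1 + 10^+0.94 + 10^-1.98) = 0.1029
DIC = [CO2*]/α₀ = 1.217×10^-4 / 0.1029 = 1.183 mmol/L
[CO3²⁻] = α₂·DIC; α₂ = 0.001077, so [CO3²⁻] = 0.001077 × 1.183 = 0.00127 mmol/L = 1.27 μmol/L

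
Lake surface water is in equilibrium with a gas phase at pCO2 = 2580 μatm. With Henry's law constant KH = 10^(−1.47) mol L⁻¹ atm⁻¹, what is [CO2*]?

[CO2*] = 87.4 μmol/L

KH = 10^(−1.47) = 3.388×10^-2 mol L⁻¹ atm⁻¹
[CO2*] = KH · pCO2 = 3.388×10^-2 × 2580×10^-6 atm = 8.74×10^-5 mol/L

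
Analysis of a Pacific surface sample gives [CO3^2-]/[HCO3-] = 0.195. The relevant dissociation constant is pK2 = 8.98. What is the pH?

pH = 8.27

From K2 = [H⁺][CO3^2-]/[HCO3-]:  pH = pK2 + log₁₀([CO3^2-]/[HCO3-])
log₁₀(0.195) = -0.710
pH = 8.98 + (-0.710) = 8.27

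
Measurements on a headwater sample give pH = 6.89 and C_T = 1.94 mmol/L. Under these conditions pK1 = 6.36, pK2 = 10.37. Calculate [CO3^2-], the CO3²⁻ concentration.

[CO3²⁻] = 0.496 μmol/L

α₂ = 1 / (1 + [H⁺]/K2 + [H⁺]²/(K1K2)) = 1 / (1 + 10^+3.48 + 10^+2.95)
   = 1 / (1 + 3020.0 + 891.25) = 1/3912.2 = 0.0002556
[CO3²⁻] = α₂ × DIC = 0.0002556 × 1.94 = 0.000496 mmol/L = 0.496 μmol/L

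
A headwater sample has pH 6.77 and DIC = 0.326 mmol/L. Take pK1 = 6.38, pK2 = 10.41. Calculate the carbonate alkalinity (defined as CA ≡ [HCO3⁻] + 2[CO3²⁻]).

CA = [HCO3⁻] + 2[CO3²⁻] = (α₁ + 2α₂)·DIC
At pH 6.77: [H⁺]/K1 = 10^-0.39 = 0.40738, K2/[H⁺] = 10^-3.64 = 0.00022909
α₁ = 1/(1 + 0.40738 + 0.00022909) = 1/1.4076 = 0.7104; α₂ = α₁·K2/[H⁺] = 0.0001627
α₁ + 2α₂ = 0.7107
CA = 0.7107 × 0.326 = 0.232 mmol/L

CA = 0.232 mmol/L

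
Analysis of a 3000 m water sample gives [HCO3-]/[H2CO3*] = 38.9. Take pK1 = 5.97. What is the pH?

From K1 = [H⁺][HCO3-]/[H2CO3*]:  pH = pK1 + log₁₀([HCO3-]/[H2CO3*])
log₁₀(38.9) = +1.590
pH = 5.97 + (+1.590) = 7.56

pH = 7.56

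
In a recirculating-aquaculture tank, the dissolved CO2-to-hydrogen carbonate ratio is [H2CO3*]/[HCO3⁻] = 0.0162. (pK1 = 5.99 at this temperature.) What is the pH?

pH = 7.78

From K1 = [H⁺][HCO3⁻]/[H2CO3*]:  pH = pK1 − log₁₀([H2CO3*]/[HCO3⁻])
log₁₀(0.0162) = -1.790
pH = 5.99 − (-1.790) = 7.78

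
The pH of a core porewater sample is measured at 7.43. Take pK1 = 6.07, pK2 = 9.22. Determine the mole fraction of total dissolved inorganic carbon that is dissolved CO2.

α₀ = 1 / (1 + K1/[H⁺] + K1K2/[H⁺]²) = 1 / (1 + 10^+1.36 + 10^-0.43)
   = 1 / (1 + 22.909 + 0.37154) = 1/24.280 = 0.04119

α₀ = 0.0412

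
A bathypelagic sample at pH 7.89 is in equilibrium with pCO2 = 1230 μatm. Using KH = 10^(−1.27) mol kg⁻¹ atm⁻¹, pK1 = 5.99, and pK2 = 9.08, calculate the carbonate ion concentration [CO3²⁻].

[CO3²⁻] = 0.339 mmol/kg

[CO2*] = KH · pCO2 = 10^(−1.27) × 1230×10^-6 = 6.605×10^-5 mol/kg
α₀ = 1/(1 + K1/[H⁺] + K1K2/[H⁺]²) = 1/(1 + 10^+1.90 + 10^+0.71) = 0.01169
DIC = [CO2*]/α₀ = 6.605×10^-5 / 0.01169 = 5.652 mmol/kg
[CO3²⁻] = α₂·DIC; α₂ = 0.05994, so [CO3²⁻] = 0.05994 × 5.652 = 0.339 mmol/kg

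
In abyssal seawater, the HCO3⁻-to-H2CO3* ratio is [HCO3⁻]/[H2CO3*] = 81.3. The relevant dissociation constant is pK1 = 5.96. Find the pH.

From K1 = [H⁺][HCO3⁻]/[H2CO3*]:  pH = pK1 + log₁₀([HCO3⁻]/[H2CO3*])
log₁₀(81.3) = +1.910
pH = 5.96 + (+1.910) = 7.87

pH = 7.87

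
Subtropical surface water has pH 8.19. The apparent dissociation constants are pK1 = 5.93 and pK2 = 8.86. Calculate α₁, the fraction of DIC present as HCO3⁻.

α₁ = 1 / (1 + [H⁺]/K1 + K2/[H⁺]) = 1 / (1 + 10^-2.26 + 10^-0.67)
   = 1 / (1 + 0.0054954 + 0.21380) = 1/1.2193 = 0.8201

α₁ = 0.820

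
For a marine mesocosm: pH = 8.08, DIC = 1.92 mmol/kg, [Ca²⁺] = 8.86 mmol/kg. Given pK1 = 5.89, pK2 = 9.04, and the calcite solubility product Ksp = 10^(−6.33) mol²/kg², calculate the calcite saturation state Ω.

α₂ = 1 / (1 + [H⁺]/K2 + [H⁺]²/(K1K2)) = 1 / (1 + 10^+0.96 + 10^-1.23)
   = 1 / (1 + 9.1201 + 0.058884) = 1/10.179 = 0.09824
[CO3²⁻] = α₂ × DIC = 0.09824 × 1.92 = 0.1886 mmol/kg
Ksp = 10^(−6.33) = 4.677×10^-7
Ω = [Ca²⁺][CO3²⁻]/Ksp = (8.86×10^-3)(1.886×10^-4) / 4.677×10^-7 = 3.57

Ω = 3.57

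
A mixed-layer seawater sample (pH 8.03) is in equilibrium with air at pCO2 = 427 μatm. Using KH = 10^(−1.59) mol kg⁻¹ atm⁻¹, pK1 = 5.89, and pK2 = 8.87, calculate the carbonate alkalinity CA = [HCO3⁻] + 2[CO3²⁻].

[CO2*] = KH · pCO2 = 10^(−1.59) × 427×10^-6 = 1.098×10^-5 mol/kg
α₀ = 1/(1 + K1/[H⁺] + K1K2/[H⁺]²) = 1/(1 + 10^+2.14 + 10^+1.30) = 0.006290
DIC = [CO2*]/α₀ = 1.098×10^-5 / 0.006290 = 1.745 mmol/kg
CA = (α₁ + 2α₂)·DIC = (0.8682 + 2×0.1255) × 1.745 = 1.95 mmol/kg

CA = 1.95 mmol/kg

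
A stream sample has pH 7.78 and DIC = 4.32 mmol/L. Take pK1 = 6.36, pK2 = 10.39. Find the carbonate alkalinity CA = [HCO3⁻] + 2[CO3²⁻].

CA = 4.17 mmol/L

CA = [HCO3⁻] + 2[CO3²⁻] = (α₁ + 2α₂)·DIC
At pH 7.78: [H⁺]/K1 = 10^-1.42 = 0.038019, K2/[H⁺] = 10^-2.61 = 0.0024547
α₁ = 1/(1 + 0.038019 + 0.0024547) = 1/1.0405 = 0.9611; α₂ = α₁·K2/[H⁺] = 0.002359
α₁ + 2α₂ = 0.9658
CA = 0.9658 × 4.32 = 4.17 mmol/L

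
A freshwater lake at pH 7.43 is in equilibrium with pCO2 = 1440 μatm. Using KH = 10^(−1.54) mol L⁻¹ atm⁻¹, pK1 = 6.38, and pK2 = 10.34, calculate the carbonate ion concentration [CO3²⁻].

[CO2*] = KH · pCO2 = 10^(−1.54) × 1440×10^-6 = 4.153×10^-5 mol/L
α₀ = 1/(1 + K1/[H⁺] + K1K2/[H⁺]²) = 1/(1 + 10^+1.05 + 10^-1.86) = 0.08174
DIC = [CO2*]/α₀ = 4.153×10^-5 / 0.08174 = 0.5081 mmol/L
[CO3²⁻] = α₂·DIC; α₂ = 0.001128, so [CO3²⁻] = 0.001128 × 0.5081 = 0.000573 mmol/L = 0.573 μmol/L

[CO3²⁻] = 0.573 μmol/L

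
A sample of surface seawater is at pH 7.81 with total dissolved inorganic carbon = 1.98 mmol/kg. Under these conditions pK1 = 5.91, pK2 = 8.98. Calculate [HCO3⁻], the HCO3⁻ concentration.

α₁ = 1 / (1 + [H⁺]/K1 + K2/[H⁺]) = 1 / (1 + 10^-1.90 + 10^-1.17)
   = 1 / (1 + 0.012589 + 0.067608) = 1/1.0802 = 0.9258
[HCO3⁻] = α₁ × DIC = 0.9258 × 1.98 = 1.83 mmol/kg

[HCO3⁻] = 1.83 mmol/kg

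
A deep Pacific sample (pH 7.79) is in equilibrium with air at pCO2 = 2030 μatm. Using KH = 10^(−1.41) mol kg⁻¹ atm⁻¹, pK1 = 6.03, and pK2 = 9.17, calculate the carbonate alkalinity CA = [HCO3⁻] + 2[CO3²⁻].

CA = 4.92 mmol/kg

[CO2*] = KH · pCO2 = 10^(−1.41) × 2030×10^-6 = 7.898×10^-5 mol/kg
α₀ = 1/(1 + K1/[H⁺] + K1K2/[H⁺]²) = 1/(1 + 10^+1.76 + 10^+0.38) = 0.01641
DIC = [CO2*]/α₀ = 7.898×10^-5 / 0.01641 = 4.813 mmol/kg
CA = (α₁ + 2α₂)·DIC = (0.9442 + 2×0.03936) × 4.813 = 4.92 mmol/kg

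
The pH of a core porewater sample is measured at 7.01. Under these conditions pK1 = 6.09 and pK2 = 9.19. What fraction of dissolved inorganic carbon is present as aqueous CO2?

α₀ = 0.107

α₀ = 1 / (1 + K1/[H⁺] + K1K2/[H⁺]²) = 1 / (1 + 10^+0.92 + 10^-1.26)
   = 1 / (1 + 8.3176 + 0.054954) = 1/9.3726 = 0.1067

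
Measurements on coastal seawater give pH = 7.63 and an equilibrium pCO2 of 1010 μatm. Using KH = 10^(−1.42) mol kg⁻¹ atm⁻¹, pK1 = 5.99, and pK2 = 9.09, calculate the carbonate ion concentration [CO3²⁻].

[CO2*] = KH · pCO2 = 10^(−1.42) × 1010×10^-6 = 3.840×10^-5 mol/kg
α₀ = 1/(1 + K1/[H⁺] + K1K2/[H⁺]²) = 1/(1 + 10^+1.64 + 10^+0.18) = 0.02166
DIC = [CO2*]/α₀ = 3.840×10^-5 / 0.02166 = 1.773 mmol/kg
[CO3²⁻] = α₂·DIC; α₂ = 0.03279, so [CO3²⁻] = 0.03279 × 1.773 = 0.0581 mmol/kg

[CO3²⁻] = 0.0581 mmol/kg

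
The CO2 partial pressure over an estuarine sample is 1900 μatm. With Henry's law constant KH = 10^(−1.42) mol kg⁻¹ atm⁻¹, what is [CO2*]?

KH = 10^(−1.42) = 3.802×10^-2 mol kg⁻¹ atm⁻¹
[CO2*] = KH · pCO2 = 3.802×10^-2 × 1900×10^-6 atm = 7.22×10^-5 mol/kg

[CO2*] = 72.2 μmol/kg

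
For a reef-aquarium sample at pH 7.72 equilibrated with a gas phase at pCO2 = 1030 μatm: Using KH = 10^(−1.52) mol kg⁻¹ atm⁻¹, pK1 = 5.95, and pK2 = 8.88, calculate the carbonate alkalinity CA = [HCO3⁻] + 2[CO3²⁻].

[CO2*] = KH · pCO2 = 10^(−1.52) × 1030×10^-6 = 3.111×10^-5 mol/kg
α₀ = 1/(1 + K1/[H⁺] + K1K2/[H⁺]²) = 1/(1 + 10^+1.77 + 10^+0.61) = 0.01564
DIC = [CO2*]/α₀ = 3.111×10^-5 / 0.01564 = 1.989 mmol/kg
CA = (α₁ + 2α₂)·DIC = (0.9207 + 2×0.06369) × 1.989 = 2.09 mmol/kg

CA = 2.09 mmol/kg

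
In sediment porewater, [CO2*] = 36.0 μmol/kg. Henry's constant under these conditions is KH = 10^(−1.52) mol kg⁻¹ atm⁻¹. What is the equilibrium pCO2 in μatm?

KH = 10^(−1.52) = 3.020×10^-2 mol kg⁻¹ atm⁻¹
pCO2 = [CO2*]/KH = 36.0×10^-6 / 3.020×10^-2 = 1.19×10^-3 atm = 1190 μatm

pCO2 = 1190 μatm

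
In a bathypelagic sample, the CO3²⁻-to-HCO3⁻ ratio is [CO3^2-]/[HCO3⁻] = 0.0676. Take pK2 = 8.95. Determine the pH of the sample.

From K2 = [H⁺][CO3^2-]/[HCO3⁻]:  pH = pK2 + log₁₀([CO3^2-]/[HCO3⁻])
log₁₀(0.0676) = -1.170
pH = 8.95 + (-1.170) = 7.78

pH = 7.78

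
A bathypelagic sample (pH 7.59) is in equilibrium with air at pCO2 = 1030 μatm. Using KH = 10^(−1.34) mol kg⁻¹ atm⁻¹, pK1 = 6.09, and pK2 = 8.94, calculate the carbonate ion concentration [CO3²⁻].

[CO2*] = KH · pCO2 = 10^(−1.34) × 1030×10^-6 = 4.708×10^-5 mol/kg
α₀ = 1/(1 + K1/[H⁺] + K1K2/[H⁺]²) = 1/(1 + 10^+1.50 + 10^+0.15) = 0.02938
DIC = [CO2*]/α₀ = 4.708×10^-5 / 0.02938 = 1.602 mmol/kg
[CO3²⁻] = α₂·DIC; α₂ = 0.04150, so [CO3²⁻] = 0.04150 × 1.602 = 0.0665 mmol/kg

[CO3²⁻] = 0.0665 mmol/kg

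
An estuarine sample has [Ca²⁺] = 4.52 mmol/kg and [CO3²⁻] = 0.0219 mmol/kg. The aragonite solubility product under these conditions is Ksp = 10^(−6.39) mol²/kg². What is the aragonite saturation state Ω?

Ω = 0.243

Ksp = 10^(−6.39) = 4.074×10^-7
Ω = [Ca²⁺][CO3²⁻]/Ksp = (4.52×10^-3)(0.0219×10^-3) / 4.074×10^-7 = 0.243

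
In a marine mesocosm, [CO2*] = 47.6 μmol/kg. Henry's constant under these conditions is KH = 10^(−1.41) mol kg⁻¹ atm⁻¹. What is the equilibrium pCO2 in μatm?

pCO2 = 1220 μatm

KH = 10^(−1.41) = 3.890×10^-2 mol kg⁻¹ atm⁻¹
pCO2 = [CO2*]/KH = 47.6×10^-6 / 3.890×10^-2 = 1.22×10^-3 atm = 1220 μatm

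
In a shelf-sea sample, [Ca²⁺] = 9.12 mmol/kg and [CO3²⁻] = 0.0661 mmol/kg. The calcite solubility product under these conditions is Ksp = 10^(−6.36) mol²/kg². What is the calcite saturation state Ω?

Ksp = 10^(−6.36) = 4.365×10^-7
Ω = [Ca²⁺][CO3²⁻]/Ksp = (9.12×10^-3)(0.0661×10^-3) / 4.365×10^-7 = 1.38

Ω = 1.38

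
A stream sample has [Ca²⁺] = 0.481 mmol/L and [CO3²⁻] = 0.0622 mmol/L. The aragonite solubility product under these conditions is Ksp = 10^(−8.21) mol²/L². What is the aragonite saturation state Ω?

Ksp = 10^(−8.21) = 6.166×10^-9
Ω = [Ca²⁺][CO3²⁻]/Ksp = (0.481×10^-3)(0.0622×10^-3) / 6.166×10^-9 = 4.85

Ω = 4.85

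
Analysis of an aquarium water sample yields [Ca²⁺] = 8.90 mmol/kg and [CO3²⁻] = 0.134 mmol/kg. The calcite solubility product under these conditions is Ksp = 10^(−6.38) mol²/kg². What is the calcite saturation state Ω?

Ksp = 10^(−6.38) = 4.169×10^-7
Ω = [Ca²⁺][CO3²⁻]/Ksp = (8.90×10^-3)(0.134×10^-3) / 4.169×10^-7 = 2.86

Ω = 2.86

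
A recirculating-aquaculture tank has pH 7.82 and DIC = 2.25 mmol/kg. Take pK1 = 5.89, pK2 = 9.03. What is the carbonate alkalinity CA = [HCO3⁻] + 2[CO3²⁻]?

CA = 2.35 mmol/kg

CA = [HCO3⁻] + 2[CO3²⁻] = (α₁ + 2α₂)·DIC
At pH 7.82: [H⁺]/K1 = 10^-1.93 = 0.011749, K2/[H⁺] = 10^-1.21 = 0.061660
α₁ = 1/(1 + 0.011749 + 0.061660) = 1/1.0734 = 0.9316; α₂ = α₁·K2/[H⁺] = 0.05744
α₁ + 2α₂ = 1.0465
CA = 1.0465 × 2.25 = 2.35 mmol/kg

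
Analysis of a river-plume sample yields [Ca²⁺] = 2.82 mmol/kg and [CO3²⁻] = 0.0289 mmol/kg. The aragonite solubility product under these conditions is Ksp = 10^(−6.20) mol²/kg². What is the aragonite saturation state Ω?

Ksp = 10^(−6.20) = 6.310×10^-7
Ω = [Ca²⁺][CO3²⁻]/Ksp = (2.82×10^-3)(0.0289×10^-3) / 6.310×10^-7 = 0.129

Ω = 0.129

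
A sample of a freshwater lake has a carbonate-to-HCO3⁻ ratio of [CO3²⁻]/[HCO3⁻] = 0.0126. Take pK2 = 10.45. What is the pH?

From K2 = [H⁺][CO3²⁻]/[HCO3⁻]:  pH = pK2 + log₁₀([CO3²⁻]/[HCO3⁻])
log₁₀(0.0126) = -1.900
pH = 10.45 + (-1.900) = 8.55

pH = 8.55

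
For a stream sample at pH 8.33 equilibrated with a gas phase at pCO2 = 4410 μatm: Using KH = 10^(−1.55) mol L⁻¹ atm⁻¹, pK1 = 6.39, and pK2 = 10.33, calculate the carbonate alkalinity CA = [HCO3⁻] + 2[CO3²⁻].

[CO2*] = KH · pCO2 = 10^(−1.55) × 4410×10^-6 = 1.243×10^-4 mol/L
α₀ = 1/(1 + K1/[H⁺] + K1K2/[H⁺]²) = 1/(1 + 10^+1.94 + 10^-0.06) = 0.01124
DIC = [CO2*]/α₀ = 1.243×10^-4 / 0.01124 = 11.06 mmol/L
CA = (α₁ + 2α₂)·DIC = (0.9790 + 2×0.009790) × 11.06 = 11.0 mmol/L

CA = 11.0 mmol/L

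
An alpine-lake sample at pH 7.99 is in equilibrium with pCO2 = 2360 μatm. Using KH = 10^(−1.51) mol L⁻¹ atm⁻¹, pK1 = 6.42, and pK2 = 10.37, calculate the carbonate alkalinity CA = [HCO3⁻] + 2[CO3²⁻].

[CO2*] = KH · pCO2 = 10^(−1.51) × 2360×10^-6 = 7.293×10^-5 mol/L
α₀ = 1/(1 + K1/[H⁺] + K1K2/[H⁺]²) = 1/(1 + 10^+1.57 + 10^-0.81) = 0.02610
DIC = [CO2*]/α₀ = 7.293×10^-5 / 0.02610 = 2.794 mmol/L
CA = (α₁ + 2α₂)·DIC = (0.9699 + 2×0.004043) × 2.794 = 2.73 mmol/L

CA = 2.73 mmol/L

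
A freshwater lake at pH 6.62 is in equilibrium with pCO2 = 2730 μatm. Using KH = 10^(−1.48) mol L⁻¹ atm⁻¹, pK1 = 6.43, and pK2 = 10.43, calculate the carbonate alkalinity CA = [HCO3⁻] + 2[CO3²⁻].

CA = 0.140 mmol/L

[CO2*] = KH · pCO2 = 10^(−1.48) × 2730×10^-6 = 9.040×10^-5 mol/L
α₀ = 1/(1 + K1/[H⁺] + K1K2/[H⁺]²) = 1/(1 + 10^+0.19 + 10^-3.62) = 0.3923
DIC = [CO2*]/α₀ = 9.040×10^-5 / 0.3923 = 0.2304 mmol/L
CA = (α₁ + 2α₂)·DIC = (0.6076 + 2×9.411×10^-5) × 0.2304 = 0.140 mmol/L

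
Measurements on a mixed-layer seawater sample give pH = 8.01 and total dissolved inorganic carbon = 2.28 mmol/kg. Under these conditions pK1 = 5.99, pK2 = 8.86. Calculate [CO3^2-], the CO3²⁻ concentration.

α₂ = 1 / (1 + [H⁺]/K2 + [H⁺]²/(K1K2)) = 1 / (1 + 10^+0.85 + 10^-1.17)
   = 1 / (1 + 7.0795 + 0.067608) = 1/8.1471 = 0.1227
[CO3²⁻] = α₂ × DIC = 0.1227 × 2.28 = 0.280 mmol/kg

[CO3²⁻] = 0.280 mmol/kg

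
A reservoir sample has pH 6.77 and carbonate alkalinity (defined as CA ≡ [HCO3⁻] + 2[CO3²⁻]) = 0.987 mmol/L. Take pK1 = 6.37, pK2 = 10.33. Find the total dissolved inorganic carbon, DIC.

CA = [HCO3⁻] + 2[CO3²⁻] = (α₁ + 2α₂)·DIC
At pH 6.77: [H⁺]/K1 = 10^-0.40 = 0.39811, K2/[H⁺] = 10^-3.56 = 0.00027542
α₁ = 1/(1 + 0.39811 + 0.00027542) = 1/1.3984 = 0.7151; α₂ = α₁·K2/[H⁺] = 0.0001970
α₁ + 2α₂ = 0.7155
DIC = CA / (α₁ + 2α₂) = 0.987 / 0.7155 = 1.38 mmol/L

DIC = 1.38 mmol/L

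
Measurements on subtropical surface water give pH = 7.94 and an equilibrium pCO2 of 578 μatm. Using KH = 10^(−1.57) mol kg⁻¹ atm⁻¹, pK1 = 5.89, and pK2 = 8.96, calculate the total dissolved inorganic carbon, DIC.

[CO2*] = KH · pCO2 = 10^(−1.57) × 578×10^-6 = 1.556×10^-5 mol/kg
α₀ = 1/(1 + K1/[H⁺] + K1K2/[H⁺]²) = 1/(1 + 10^+2.05 + 10^+1.03) = 0.008070
DIC = [CO2*]/α₀ = 1.556×10^-5 / 0.008070 = 1.93 mmol/kg

DIC = 1.93 mmol/kg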